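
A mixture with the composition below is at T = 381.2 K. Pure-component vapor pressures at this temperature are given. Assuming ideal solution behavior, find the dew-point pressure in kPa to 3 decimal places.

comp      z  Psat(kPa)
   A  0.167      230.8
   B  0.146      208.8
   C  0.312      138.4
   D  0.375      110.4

At the dew point ψ → 1, so Σzᵢ/Kᵢ = 1 with Kᵢ = Pᵢˢᵃᵗ/P ⇒ 1/P = Σzᵢ/Pᵢˢᵃᵗ.
1/P = 0.167/230.8 + 0.146/208.8 + 0.312/138.4 + 0.375/110.4 = 0.007074 ⇒ P = 141.365 kPa

Pdew = 141.365 kPa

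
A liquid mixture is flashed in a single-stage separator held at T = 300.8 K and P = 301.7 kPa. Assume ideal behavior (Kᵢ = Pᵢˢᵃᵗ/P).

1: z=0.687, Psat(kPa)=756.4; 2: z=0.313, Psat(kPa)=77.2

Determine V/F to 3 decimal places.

V/F = 0.716

Raoult's law: Kᵢ = Pᵢˢᵃᵗ/P = Pᵢˢᵃᵗ/301.7.
  K_1 = 756.4/301.7 = 2.50713, K_2 = 77.2/301.7 = 0.25588
Binary case is linear: z₁(K₁−1)(1+V/F(K₂−1)) + z₂(K₂−1)(1+V/F(K₁−1)) = 0
⇒ V/F = [z₁(K₁−1)+z₂(K₂−1)] / [−(K₁−1)(K₂−1)] = 0.8025/1.1215 = 0.716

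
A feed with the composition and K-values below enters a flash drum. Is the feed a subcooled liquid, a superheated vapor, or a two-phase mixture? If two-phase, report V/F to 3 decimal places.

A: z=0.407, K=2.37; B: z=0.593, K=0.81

superheated vapor

ΣzᵢKᵢ = 1.445; Σzᵢ/Kᵢ = 0.904.
Since Σzᵢ/Kᵢ < 1 the mixture is above its dew point — single vapor phase.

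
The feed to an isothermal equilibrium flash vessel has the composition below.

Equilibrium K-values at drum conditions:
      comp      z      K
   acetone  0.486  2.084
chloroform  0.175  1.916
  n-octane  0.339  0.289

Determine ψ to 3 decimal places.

ψ = 0.603

Material balance + equilibrium reduce to Σ zᵢ(Kᵢ−1)/(1+ψ(Kᵢ−1)) = 0.
g(0) = ΣzᵢKᵢ − 1 = 0.446 and g(1) = 1 − Σzᵢ/Kᵢ = -0.498, so a root lies in (0, 1).
Iterate (Newton) starting at ψ = 0.64:
  ψ = 0.640: g = -0.0302, g' = -0.834 → ψ = 0.604
  ψ = 0.604: g = -0.0007, g' = -0.796 → ψ = 0.603
Converged at ψ = 0.603.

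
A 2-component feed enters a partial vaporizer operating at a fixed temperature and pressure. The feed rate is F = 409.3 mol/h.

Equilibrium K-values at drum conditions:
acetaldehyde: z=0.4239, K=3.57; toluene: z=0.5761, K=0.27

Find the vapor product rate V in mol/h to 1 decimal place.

V = 145.9 mol/h

Let ψ = V/F and solve Σ zᵢ(Kᵢ−1)/(1+ψ(Kᵢ−1)) = 0.
g(0) = ΣzᵢKᵢ − 1 = 0.6689 and g(1) = 1 − Σzᵢ/Kᵢ = -1.2524, so a root lies in (0, 1).
Newton iteration, ψ⁰ = 0.45:
  ψ = 0.4500: g = -0.12111, g' = -1.2829 → ψ = 0.3556
  ψ = 0.3556: g = 0.00122, g' = -1.3244 → ψ = 0.3565
Converged at ψ = 0.3565.
Then V = ψ·F = 0.3565·409.3 = 145.9 mol/h and L = F − V = 263.4 mol/h.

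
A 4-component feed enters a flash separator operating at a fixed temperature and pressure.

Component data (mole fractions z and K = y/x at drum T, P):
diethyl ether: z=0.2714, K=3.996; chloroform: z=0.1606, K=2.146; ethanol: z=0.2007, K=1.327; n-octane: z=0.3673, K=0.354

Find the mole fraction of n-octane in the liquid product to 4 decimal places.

x_n-octane = 0.6566

Rachford–Rice: g(ψ) = Σ zᵢ(Kᵢ−1)/(1+ψ(Kᵢ−1)) = 0.
Check two-phase: ΣzᵢKᵢ = 1.8255 > 1 and Σzᵢ/Kᵢ = 1.3316 > 1, so g(0) = 0.8255 > 0 and g(1) = -0.3316 < 0.
Newton–Raphson from ψ = 0.5:
  ψ = 0.5000: g = 0.14844, g' = -0.8259 → ψ = 0.6797
  ψ = 0.6797: g = 0.00191, g' = -0.8324 → ψ = 0.6820
Converged at ψ = 0.6820.
Compositions from xᵢ = zᵢ/(1+ψ(Kᵢ−1)), yᵢ = Kᵢxᵢ:
  diethyl ether: x = 0.0892, y = 0.3564
  chloroform: x = 0.0901, y = 0.1934
  ethanol: x = 0.1641, y = 0.2178
  n-octane: x = 0.6566, y = 0.2324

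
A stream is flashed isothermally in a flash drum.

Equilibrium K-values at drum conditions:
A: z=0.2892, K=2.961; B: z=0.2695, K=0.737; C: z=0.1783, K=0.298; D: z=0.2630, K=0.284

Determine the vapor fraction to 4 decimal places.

Rachford–Rice: g(ψ) = Σ zᵢ(Kᵢ−1)/(1+ψ(Kᵢ−1)) = 0.
g(0) = ΣzᵢKᵢ − 1 = 0.1828 and g(1) = 1 − Σzᵢ/Kᵢ = -0.9877, so a root lies in (0, 1).
Newton–Raphson from ψ = 0.5:
  ψ = 0.5000: g = -0.28143, g' = -0.8440 → ψ = 0.1665
  ψ = 0.1665: g = -0.00216, g' = -0.9388 → ψ = 0.1642
Converged at ψ = 0.1642.

ψ = 0.1642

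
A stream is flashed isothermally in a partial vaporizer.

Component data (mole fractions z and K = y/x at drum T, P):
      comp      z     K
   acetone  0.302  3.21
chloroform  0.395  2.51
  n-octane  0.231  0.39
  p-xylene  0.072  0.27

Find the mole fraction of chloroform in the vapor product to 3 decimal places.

y_chloroform = 0.418

Rachford–Rice: g(β) = Σ zᵢ(Kᵢ−1)/(1+β(Kᵢ−1)) = 0.
Check two-phase: ΣzᵢKᵢ = 2.070 > 1 and Σzᵢ/Kᵢ = 1.110 > 1, so g(0) = 1.070 > 0 and g(1) = -0.110 < 0.
Newton iteration, β⁰ = 0.7:
  β = 0.700: g = 0.1986, g' = -0.862 → β = 0.930
  β = 0.930: g = -0.0231, g' = -1.146 → β = 0.910
Converged at β = 0.910.
Compositions from xᵢ = zᵢ/(1+β(Kᵢ−1)), yᵢ = Kᵢxᵢ:
  acetone: x = 0.100, y = 0.322
  chloroform: x = 0.166, y = 0.418
  n-octane: x = 0.519, y = 0.202
  p-xylene: x = 0.214, y = 0.058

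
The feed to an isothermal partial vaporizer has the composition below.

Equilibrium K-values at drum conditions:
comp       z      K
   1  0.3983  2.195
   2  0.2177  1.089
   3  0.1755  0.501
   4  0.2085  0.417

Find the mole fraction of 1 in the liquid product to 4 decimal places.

x_1 = 0.2380

Newton iteration, β⁰ = 0.5:
  β = 0.5000: g = 0.02824, g' = -0.4432 → β = 0.5637
  β = 0.5637: g = -0.00007, g' = -0.4465 → β = 0.5636
Converged at β = 0.5636.
Compositions from xᵢ = zᵢ/(1+β(Kᵢ−1)), yᵢ = Kᵢxᵢ:
  1: x = 0.2380, y = 0.5224
  2: x = 0.2073, y = 0.2258
  3: x = 0.2442, y = 0.1223
  4: x = 0.3105, y = 0.1295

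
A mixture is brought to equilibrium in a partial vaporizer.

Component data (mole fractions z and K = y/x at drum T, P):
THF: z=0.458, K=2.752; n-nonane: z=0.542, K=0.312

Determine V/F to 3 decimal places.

Newton iteration, V/F⁰ = 0.32:
  V/F = 0.320: g = 0.0360, g' = -0.999 → V/F = 0.356
Converged at V/F = 0.356.

V/F = 0.356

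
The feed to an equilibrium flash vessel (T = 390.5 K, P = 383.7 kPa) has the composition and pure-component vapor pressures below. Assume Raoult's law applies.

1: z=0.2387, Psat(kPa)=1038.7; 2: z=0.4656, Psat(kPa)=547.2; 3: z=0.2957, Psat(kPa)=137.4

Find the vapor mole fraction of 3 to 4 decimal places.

Raoult's law: Kᵢ = Pᵢˢᵃᵗ/P = Pᵢˢᵃᵗ/383.7.
  K_1 = 1038.7/383.7 = 2.707063, K_2 = 547.2/383.7 = 1.426114, K_3 = 137.4/383.7 = 0.358092
Material balance + equilibrium reduce to Σ zᵢ(Kᵢ−1)/(1+β(Kᵢ−1)) = 0.
g(0) = ΣzᵢKᵢ − 1 = 0.4161 and g(1) = 1 − Σzᵢ/Kᵢ = -0.2404, so a root lies in (0, 1).
Iterate (Newton) starting at β = 0.5:
  β = 0.5000: g = 0.10386, g' = -0.5242 → β = 0.6982
  β = 0.6982: g = -0.00514, g' = -0.5951 → β = 0.6895
Converged at β = 0.6895.
Compositions from xᵢ = zᵢ/(1+β(Kᵢ−1)), yᵢ = Kᵢxᵢ:
  1: x = 0.1096, y = 0.2968
  2: x = 0.3599, y = 0.5132
  3: x = 0.5305, y = 0.1900

y_3 = 0.1900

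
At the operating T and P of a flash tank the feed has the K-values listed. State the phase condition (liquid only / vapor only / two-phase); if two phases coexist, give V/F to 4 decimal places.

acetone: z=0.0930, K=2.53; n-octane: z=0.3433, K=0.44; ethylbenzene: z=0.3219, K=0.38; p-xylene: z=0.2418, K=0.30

liquid only

ΣzᵢKᵢ = 0.5812; Σzᵢ/Kᵢ = 2.4701.
Since ΣzᵢKᵢ < 1 the mixture is below its bubble point — single liquid phase.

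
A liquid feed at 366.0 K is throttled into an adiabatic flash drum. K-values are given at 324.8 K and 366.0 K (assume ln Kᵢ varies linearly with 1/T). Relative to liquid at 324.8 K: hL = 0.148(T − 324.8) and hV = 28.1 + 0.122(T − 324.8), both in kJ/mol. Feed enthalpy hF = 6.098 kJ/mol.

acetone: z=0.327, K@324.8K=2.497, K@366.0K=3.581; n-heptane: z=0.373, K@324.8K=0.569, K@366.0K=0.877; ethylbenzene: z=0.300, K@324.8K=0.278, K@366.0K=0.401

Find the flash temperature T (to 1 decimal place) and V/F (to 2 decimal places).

T = 329.9 K, V/F = 0.19

Adiabatic flash: solve Rachford–Rice at each trial T, then check hF = ψ·hV(T) + (1−ψ)·hL(T).
  T = 324.8 K: K = (2.497, 0.569, 0.278), RR gives ψ = 0.131, H_out = 3.669 kJ/mol
  T = 366.0 K: K = (3.581, 0.877, 0.401), RR gives ψ = 0.602, H_out = 22.364 kJ/mol
  T = 345.4 K: K = (3.023, 0.716, 0.338), RR gives ψ = 0.365, H_out = 13.110 kJ/mol
  T = 335.1 K: K = (2.755, 0.640, 0.307), RR gives ψ = 0.250, H_out = 8.489 kJ/mol
  T = 330.0 K: K = (2.626, 0.605, 0.293), RR gives ψ = 0.192, H_out = 6.141 kJ/mol
  T = 327.4 K: K = (2.561, 0.587, 0.285), RR gives ψ = 0.162, H_out = 4.917 kJ/mol
  T = 328.7 K: K = (2.594, 0.596, 0.289), RR gives ψ = 0.177, H_out = 5.531 kJ/mol
Linear interpolation between T = 328.7 (H_out = 5.531) and T = 330.0 (H_out = 6.141) on hF = 6.098 gives T ≈ 329.9 K, at which ψ = 0.19.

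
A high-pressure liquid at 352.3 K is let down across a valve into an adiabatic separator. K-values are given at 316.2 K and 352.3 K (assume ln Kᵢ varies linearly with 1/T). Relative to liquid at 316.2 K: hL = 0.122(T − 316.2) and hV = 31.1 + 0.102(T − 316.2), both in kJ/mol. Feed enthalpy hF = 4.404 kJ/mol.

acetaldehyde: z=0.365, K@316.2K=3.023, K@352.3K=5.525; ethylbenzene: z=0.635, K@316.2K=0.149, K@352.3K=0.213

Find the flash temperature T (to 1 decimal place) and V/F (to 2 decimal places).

Adiabatic flash: solve Rachford–Rice at each trial T, then check hF = ψ·hV(T) + (1−ψ)·hL(T).
  T = 316.2 K: K = (3.023, 0.149), RR gives ψ = 0.115, H_out = 3.577 kJ/mol
  T = 352.3 K: K = (5.525, 0.213), RR gives ψ = 0.323, H_out = 14.230 kJ/mol
  T = 334.2 K: K = (4.150, 0.180), RR gives ψ = 0.243, H_out = 9.680 kJ/mol
  T = 325.2 K: K = (3.558, 0.164), RR gives ψ = 0.188, H_out = 6.923 kJ/mol
  T = 320.7 K: K = (3.283, 0.156), RR gives ψ = 0.155, H_out = 5.343 kJ/mol
  T = 318.4 K: K = (3.148, 0.153), RR gives ψ = 0.135, H_out = 4.467 kJ/mol
Linear interpolation between T = 316.2 (H_out = 3.577) and T = 318.4 (H_out = 4.467) on hF = 4.404 gives T ≈ 318.2 K, at which ψ = 0.13.

T = 318.2 K, V/F = 0.13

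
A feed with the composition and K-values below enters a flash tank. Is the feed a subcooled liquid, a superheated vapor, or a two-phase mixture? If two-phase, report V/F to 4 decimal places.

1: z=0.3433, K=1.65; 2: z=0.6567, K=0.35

ΣzᵢKᵢ = 0.7963; Σzᵢ/Kᵢ = 2.0843.
Since ΣzᵢKᵢ < 1 the mixture is below its bubble point — single liquid phase.

subcooled liquid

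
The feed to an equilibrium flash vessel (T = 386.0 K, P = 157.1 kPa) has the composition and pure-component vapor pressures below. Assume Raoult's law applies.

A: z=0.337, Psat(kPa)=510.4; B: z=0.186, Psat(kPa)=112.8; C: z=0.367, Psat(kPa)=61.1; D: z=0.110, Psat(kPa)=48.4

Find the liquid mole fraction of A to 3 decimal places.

Raoult's law: Kᵢ = Pᵢˢᵃᵗ/P = Pᵢˢᵃᵗ/157.1.
  K_A = 510.4/157.1 = 3.24889, K_B = 112.8/157.1 = 0.71801, K_C = 61.1/157.1 = 0.38892, K_D = 48.4/157.1 = 0.30808
Material balance + equilibrium reduce to Σ zᵢ(Kᵢ−1)/(1+β(Kᵢ−1)) = 0.
Check two-phase: ΣzᵢKᵢ = 1.405 > 1 and Σzᵢ/Kᵢ = 1.663 > 1, so g(0) = 0.405 > 0 and g(1) = -0.663 < 0.
Iterate (Newton) starting at β = 0.5:
  β = 0.500: g = -0.1436, g' = -0.805 → β = 0.322
  β = 0.322: g = 0.0051, g' = -0.891 → β = 0.327
Converged at β = 0.327.
Compositions from xᵢ = zᵢ/(1+β(Kᵢ−1)), yᵢ = Kᵢxᵢ:
  A: x = 0.194, y = 0.631
  B: x = 0.205, y = 0.147
  C: x = 0.459, y = 0.178
  D: x = 0.142, y = 0.044

x_A = 0.194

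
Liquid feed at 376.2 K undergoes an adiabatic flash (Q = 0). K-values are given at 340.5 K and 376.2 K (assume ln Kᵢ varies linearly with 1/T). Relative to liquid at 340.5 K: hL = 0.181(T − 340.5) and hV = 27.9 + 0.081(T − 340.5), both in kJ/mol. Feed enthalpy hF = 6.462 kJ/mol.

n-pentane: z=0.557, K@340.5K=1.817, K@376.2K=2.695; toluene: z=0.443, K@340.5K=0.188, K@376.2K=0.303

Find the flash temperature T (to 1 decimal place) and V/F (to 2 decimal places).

T = 344.6 K, V/F = 0.21

Adiabatic flash: solve Rachford–Rice at each trial T, then check hF = ψ·hV(T) + (1−ψ)·hL(T).
  T = 340.5 K: K = (1.817, 0.188), RR gives ψ = 0.144, H_out = 4.010 kJ/mol
  T = 376.2 K: K = (2.695, 0.303), RR gives ψ = 0.538, H_out = 19.546 kJ/mol
  T = 358.4 K: K = (2.236, 0.242), RR gives ψ = 0.376, H_out = 13.060 kJ/mol
  T = 349.4 K: K = (2.020, 0.214), RR gives ψ = 0.274, H_out = 9.011 kJ/mol
  T = 344.9 K: K = (1.916, 0.200), RR gives ψ = 0.213, H_out = 6.644 kJ/mol
  T = 342.7 K: K = (1.866, 0.194), RR gives ψ = 0.180, H_out = 5.373 kJ/mol
Linear interpolation between T = 342.7 (H_out = 5.373) and T = 344.9 (H_out = 6.644) on hF = 6.462 gives T ≈ 344.6 K, at which ψ = 0.21.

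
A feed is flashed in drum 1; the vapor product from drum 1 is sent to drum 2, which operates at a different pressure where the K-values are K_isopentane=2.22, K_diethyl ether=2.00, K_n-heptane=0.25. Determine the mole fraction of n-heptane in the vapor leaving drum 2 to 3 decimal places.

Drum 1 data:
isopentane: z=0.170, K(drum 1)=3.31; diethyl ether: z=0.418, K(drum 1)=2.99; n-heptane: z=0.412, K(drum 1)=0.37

y_n-heptane (drum 2) = 0.146

Drum 1:
Iterate (Newton) starting at ψ₁ = 0.51:
  ψ₁ = 0.510: g = 0.2107, g' = -0.954 → ψ₁ = 0.731
  ψ₁ = 0.731: g = 0.0039, g' = -0.962 → ψ₁ = 0.735
Converged at ψ₁ = 0.735.
Drum-1 compositions:
  isopentane: x = 0.063, y = 0.209
  diethyl ether: x = 0.170, y = 0.508
  n-heptane: x = 0.767, y = 0.284
Drum-2 feed = drum-1 vapor: z₂ = (0.2086, 0.5075, 0.2839).
Drum 2:
Newton–Raphson from ψ₂ = 0.5:
  ψ₂ = 0.500: g = 0.1558, g' = -0.754 → ψ₂ = 0.707
  ψ₂ = 0.707: g = -0.0188, g' = -0.986 → ψ₂ = 0.687
Converged at ψ₂ = 0.687.
  isopentane: x = 0.113, y = 0.252
  diethyl ether: x = 0.301, y = 0.602
  n-heptane: x = 0.586, y = 0.146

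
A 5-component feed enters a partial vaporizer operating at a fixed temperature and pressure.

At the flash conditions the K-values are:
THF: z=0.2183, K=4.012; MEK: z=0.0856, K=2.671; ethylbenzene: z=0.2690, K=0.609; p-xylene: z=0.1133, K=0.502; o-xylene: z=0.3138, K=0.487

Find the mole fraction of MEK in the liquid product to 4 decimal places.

Iterate (Newton) starting at β = 0.68:
  β = 0.6800: g = -0.19314, g' = -0.6008 → β = 0.3586
  β = 0.3586: g = 0.01729, g' = -0.7725 → β = 0.3809
  β = 0.3809: g = 0.00030, g' = -0.7459 → β = 0.3813
Converged at β = 0.3813.
Compositions from xᵢ = zᵢ/(1+β(Kᵢ−1)), yᵢ = Kᵢxᵢ:
  THF: x = 0.1016, y = 0.4076
  MEK: x = 0.0523, y = 0.1397
  ethylbenzene: x = 0.3161, y = 0.1925
  p-xylene: x = 0.1399, y = 0.0702
  o-xylene: x = 0.3901, y = 0.1900

x_MEK = 0.0523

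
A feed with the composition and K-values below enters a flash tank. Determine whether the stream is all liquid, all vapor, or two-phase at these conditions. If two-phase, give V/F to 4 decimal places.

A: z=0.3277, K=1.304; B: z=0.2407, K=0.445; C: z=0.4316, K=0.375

all liquid

ΣzᵢKᵢ = 0.6963; Σzᵢ/Kᵢ = 1.9431.
Since ΣzᵢKᵢ < 1 the mixture is below its bubble point — single liquid phase.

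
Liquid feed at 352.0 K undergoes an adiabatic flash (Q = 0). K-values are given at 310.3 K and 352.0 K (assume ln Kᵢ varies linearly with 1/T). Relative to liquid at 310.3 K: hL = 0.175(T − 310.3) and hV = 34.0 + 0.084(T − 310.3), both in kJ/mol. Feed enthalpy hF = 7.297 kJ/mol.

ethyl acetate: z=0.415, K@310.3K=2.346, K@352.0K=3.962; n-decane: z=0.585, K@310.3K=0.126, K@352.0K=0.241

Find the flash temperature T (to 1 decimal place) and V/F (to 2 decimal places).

T = 322.2 K, V/F = 0.16

Adiabatic flash: solve Rachford–Rice at each trial T, then check hF = ψ·hV(T) + (1−ψ)·hL(T).
  T = 310.3 K: K = (2.346, 0.126), RR gives ψ = 0.040, H_out = 1.367 kJ/mol
  T = 352.0 K: K = (3.962, 0.241), RR gives ψ = 0.349, H_out = 17.847 kJ/mol
  T = 331.1 K: K = (3.098, 0.178), RR gives ψ = 0.226, H_out = 10.889 kJ/mol
  T = 320.7 K: K = (2.708, 0.150), RR gives ψ = 0.146, H_out = 6.645 kJ/mol
  T = 325.9 K: K = (2.899, 0.164), RR gives ψ = 0.188, H_out = 8.863 kJ/mol
  T = 323.3 K: K = (2.803, 0.157), RR gives ψ = 0.168, H_out = 7.781 kJ/mol
  T = 322.0 K: K = (2.755, 0.154), RR gives ψ = 0.157, H_out = 7.221 kJ/mol
Linear interpolation between T = 322.0 (H_out = 7.221) and T = 323.3 (H_out = 7.781) on hF = 7.297 gives T ≈ 322.2 K, at which ψ = 0.16.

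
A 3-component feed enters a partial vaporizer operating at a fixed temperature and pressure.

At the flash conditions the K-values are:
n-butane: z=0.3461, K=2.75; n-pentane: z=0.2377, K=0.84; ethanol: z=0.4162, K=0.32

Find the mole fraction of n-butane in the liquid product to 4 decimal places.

x_n-butane = 0.2264

Rachford–Rice: g(ψ) = Σ zᵢ(Kᵢ−1)/(1+ψ(Kᵢ−1)) = 0.
g(0) = ΣzᵢKᵢ − 1 = 0.2846 and g(1) = 1 − Σzᵢ/Kᵢ = -0.7095, so a root lies in (0, 1).
Iterate (Newton) starting at ψ = 0.5:
  ψ = 0.5000: g = -0.14712, g' = -0.7505 → ψ = 0.3040
  ψ = 0.3040: g = -0.00136, g' = -0.7642 → ψ = 0.3022
Converged at ψ = 0.3022.
Compositions from xᵢ = zᵢ/(1+ψ(Kᵢ−1)), yᵢ = Kᵢxᵢ:
  n-butane: x = 0.2264, y = 0.6226
  n-pentane: x = 0.2498, y = 0.2098
  ethanol: x = 0.5238, y = 0.1676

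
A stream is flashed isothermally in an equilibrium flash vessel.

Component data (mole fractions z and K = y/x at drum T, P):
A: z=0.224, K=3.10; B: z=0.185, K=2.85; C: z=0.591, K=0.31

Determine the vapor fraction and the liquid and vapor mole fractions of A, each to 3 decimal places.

ψ = 0.295, x_A = 0.138, y_A = 0.429

Newton–Raphson from ψ = 0.66:
  ψ = 0.660: g = -0.3975, g' = -1.251 → ψ = 0.342
  ψ = 0.342: g = -0.0505, g' = -1.054 → ψ = 0.294
  ψ = 0.294: g = 0.0007, g' = -1.086 → ψ = 0.295
Converged at ψ = 0.295.
Compositions from xᵢ = zᵢ/(1+ψ(Kᵢ−1)), yᵢ = Kᵢxᵢ:
  A: x = 0.138, y = 0.429
  B: x = 0.120, y = 0.341
  C: x = 0.742, y = 0.230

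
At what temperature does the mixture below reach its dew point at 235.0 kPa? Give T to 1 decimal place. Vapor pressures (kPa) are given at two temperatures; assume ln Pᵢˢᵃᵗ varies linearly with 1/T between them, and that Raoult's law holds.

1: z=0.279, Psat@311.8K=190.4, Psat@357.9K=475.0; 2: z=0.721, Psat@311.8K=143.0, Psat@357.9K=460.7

Dew-point temperature: Σzᵢ·P/Pᵢˢᵃᵗ(T) = 1. Interpolate ln Pᵢˢᵃᵗ = aᵢ + bᵢ/T.
  T = 311.8 K: ΣzᵢP/Pᵢˢᵃᵗ = 1.5292
  T = 357.9 K: ΣzᵢP/Pᵢˢᵃᵗ = 0.5058
  T = 334.9 K: ΣzᵢP/Pᵢˢᵃᵗ = 0.8443
  T = 323.4 K: ΣzᵢP/Pᵢˢᵃᵗ = 1.1224
  T = 329.1 K: ΣzᵢP/Pᵢˢᵃᵗ = 0.9722
  T = 326.2 K: ΣzᵢP/Pᵢˢᵃᵗ = 1.0452
Interpolating between 326.2 K and 329.1 K gives T ≈ 328.0 K.

T = 328.0 K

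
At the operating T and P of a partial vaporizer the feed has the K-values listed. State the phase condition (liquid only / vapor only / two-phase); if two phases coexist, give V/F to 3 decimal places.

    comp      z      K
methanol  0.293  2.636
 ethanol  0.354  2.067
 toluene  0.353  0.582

ΣzᵢKᵢ = 1.710; Σzᵢ/Kᵢ = 0.889.
Since Σzᵢ/Kᵢ < 1 the mixture is above its dew point — single vapor phase.

vapor only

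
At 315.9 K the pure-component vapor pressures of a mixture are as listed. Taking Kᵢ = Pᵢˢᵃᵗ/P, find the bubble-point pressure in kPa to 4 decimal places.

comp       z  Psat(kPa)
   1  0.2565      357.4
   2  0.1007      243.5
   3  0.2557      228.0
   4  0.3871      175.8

At the bubble point ψ → 0, so ΣzᵢKᵢ = 1 with Kᵢ = Pᵢˢᵃᵗ/P ⇒ P = ΣzᵢPᵢˢᵃᵗ.
P = 0.2565·357.4 + 0.1007·243.5 + 0.2557·228.0 + 0.3871·175.8 = 242.5453 kPa

Pbub = 242.5453 kPa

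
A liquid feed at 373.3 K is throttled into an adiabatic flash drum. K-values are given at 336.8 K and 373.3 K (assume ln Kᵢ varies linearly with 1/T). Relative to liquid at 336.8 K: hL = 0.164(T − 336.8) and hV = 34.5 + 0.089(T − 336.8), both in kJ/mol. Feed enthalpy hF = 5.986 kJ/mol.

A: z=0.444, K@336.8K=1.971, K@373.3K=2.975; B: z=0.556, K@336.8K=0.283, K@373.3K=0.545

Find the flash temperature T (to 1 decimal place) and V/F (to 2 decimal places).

Adiabatic flash: solve Rachford–Rice at each trial T, then check hF = ψ·hV(T) + (1−ψ)·hL(T).
  T = 336.8 K: K = (1.971, 0.283), RR gives ψ = 0.047, H_out = 1.609 kJ/mol
  T = 373.3 K: K = (2.975, 0.545), RR gives ψ = 0.694, H_out = 28.039 kJ/mol
  T = 355.1 K: K = (2.449, 0.400), RR gives ψ = 0.356, H_out = 14.791 kJ/mol
  T = 346.0 K: K = (2.204, 0.338), RR gives ψ = 0.209, H_out = 8.585 kJ/mol
  T = 341.4 K: K = (2.086, 0.310), RR gives ψ = 0.131, H_out = 5.239 kJ/mol
  T = 343.7 K: K = (2.145, 0.324), RR gives ψ = 0.171, H_out = 6.940 kJ/mol
Linear interpolation between T = 341.4 (H_out = 5.239) and T = 343.7 (H_out = 6.940) on hF = 5.986 gives T ≈ 342.4 K, at which ψ = 0.15.

T = 342.4 K, V/F = 0.15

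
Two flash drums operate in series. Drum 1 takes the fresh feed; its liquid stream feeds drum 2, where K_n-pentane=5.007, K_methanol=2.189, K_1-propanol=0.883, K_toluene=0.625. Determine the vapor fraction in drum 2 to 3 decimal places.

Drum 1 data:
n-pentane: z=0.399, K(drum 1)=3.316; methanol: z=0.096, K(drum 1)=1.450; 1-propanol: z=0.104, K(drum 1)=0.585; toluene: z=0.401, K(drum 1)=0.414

V/F (drum 2) = 0.451

Drum 1:
Let ψ₁ = V/F and solve Σ zᵢ(Kᵢ−1)/(1+ψ₁(Kᵢ−1)) = 0.
g(0) = ΣzᵢKᵢ − 1 = 0.689 and g(1) = 1 − Σzᵢ/Kᵢ = -0.333, so a root lies in (0, 1).
Newton–Raphson from ψ₁ = 0.35:
  ψ₁ = 0.350: g = 0.2016, g' = -0.910 → ψ₁ = 0.572
  ψ₁ = 0.572: g = 0.0221, g' = -0.751 → ψ₁ = 0.601
Converged at ψ₁ = 0.601.
Drum-1 compositions:
  n-pentane: x = 0.167, y = 0.553
  methanol: x = 0.076, y = 0.110
  1-propanol: x = 0.139, y = 0.081
  toluene: x = 0.619, y = 0.256
Drum-2 feed = drum-1 liquid: z₂ = (0.1668, 0.0756, 0.1386, 0.6191).
Drum 2:
Newton iteration, ψ₂⁰ = 0.5:
  ψ₂ = 0.500: g = -0.0241, g' = -0.473 → ψ₂ = 0.449
  ψ₂ = 0.449: g = 0.0010, g' = -0.515 → ψ₂ = 0.451
Converged at ψ₂ = 0.451.
  n-pentane: x = 0.059, y = 0.297
  methanol: x = 0.049, y = 0.108
  1-propanol: x = 0.146, y = 0.129
  toluene: x = 0.745, y = 0.466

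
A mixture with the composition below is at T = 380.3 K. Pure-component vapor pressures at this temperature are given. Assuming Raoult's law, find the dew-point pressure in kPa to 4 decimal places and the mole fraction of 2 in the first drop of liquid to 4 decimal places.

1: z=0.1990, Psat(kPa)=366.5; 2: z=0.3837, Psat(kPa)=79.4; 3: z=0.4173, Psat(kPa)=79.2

Pdew = 93.9460 kPa, x_2 = 0.4540

At the dew point ψ → 1, so Σzᵢ/Kᵢ = 1 with Kᵢ = Pᵢˢᵃᵗ/P ⇒ 1/P = Σzᵢ/Pᵢˢᵃᵗ.
1/P = 0.1990/366.5 + 0.3837/79.4 + 0.4173/79.2 = 0.0106444 ⇒ P = 93.9460 kPa
xᵢ = zᵢP/Pᵢˢᵃᵗ ⇒ x_2 = 0.3837·93.9460/79.4 = 0.4540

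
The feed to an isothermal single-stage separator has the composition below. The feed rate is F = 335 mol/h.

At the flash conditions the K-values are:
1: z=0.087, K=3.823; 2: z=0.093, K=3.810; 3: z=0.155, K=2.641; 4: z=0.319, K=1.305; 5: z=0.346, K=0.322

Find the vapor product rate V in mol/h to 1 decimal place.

Material balance + equilibrium reduce to Σ zᵢ(Kᵢ−1)/(1+β(Kᵢ−1)) = 0.
Check two-phase: ΣzᵢKᵢ = 1.624 > 1 and Σzᵢ/Kᵢ = 1.425 > 1, so g(0) = 0.624 > 0 and g(1) = -0.425 < 0.
Iterate (Newton) starting at β = 0.5:
  β = 0.500: g = 0.0797, g' = -0.758 → β = 0.605
  β = 0.605: g = -0.0006, g' = -0.779 → β = 0.604
Converged at β = 0.604.
Then V = β·F = 0.6044·335 = 202.5 mol/h and L = F − V = 132.5 mol/h.

V = 202.5 mol/h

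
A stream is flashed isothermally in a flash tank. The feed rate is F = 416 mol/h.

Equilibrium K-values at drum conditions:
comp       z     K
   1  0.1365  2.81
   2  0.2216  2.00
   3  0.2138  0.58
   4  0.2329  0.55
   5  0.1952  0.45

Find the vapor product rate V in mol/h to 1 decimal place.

Newton iteration, ψ⁰ = 0.69:
  ψ = 0.6900: g = -0.21048, g' = -0.4933 → ψ = 0.2634
  ψ = 0.2634: g = -0.00269, g' = -0.5330 → ψ = 0.2583
Converged at ψ = 0.2583.
Then V = ψ·F = 0.2583·416 = 107.5 mol/h and L = F − V = 308.5 mol/h.

V = 107.5 mol/h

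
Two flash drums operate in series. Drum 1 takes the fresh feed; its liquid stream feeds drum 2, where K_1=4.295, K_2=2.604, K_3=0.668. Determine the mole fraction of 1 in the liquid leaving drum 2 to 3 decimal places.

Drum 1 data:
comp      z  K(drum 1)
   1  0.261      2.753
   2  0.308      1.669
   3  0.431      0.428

Drum 1:
Material balance + equilibrium reduce to Σ zᵢ(Kᵢ−1)/(1+ψ₁(Kᵢ−1)) = 0.
g(0) = ΣzᵢKᵢ − 1 = 0.417 and g(1) = 1 − Σzᵢ/Kᵢ = -0.286, so a root lies in (0, 1).
Newton–Raphson from ψ₁ = 0.5:
  ψ₁ = 0.500: g = 0.0529, g' = -0.582 → ψ₁ = 0.591
Converged at ψ₁ = 0.591.
Drum-1 compositions:
  1: x = 0.128, y = 0.353
  2: x = 0.221, y = 0.368
  3: x = 0.651, y = 0.279
Drum-2 feed = drum-1 liquid: z₂ = (0.1282, 0.2207, 0.6511).
Drum 2:
Let ψ₂ = V/F and solve Σ zᵢ(Kᵢ−1)/(1+ψ₂(Kᵢ−1)) = 0.
g(0) = ΣzᵢKᵢ − 1 = 0.560 and g(1) = 1 − Σzᵢ/Kᵢ = -0.089, so a root lies in (0, 1).
Iterate (Newton) starting at ψ₂ = 0.57:
  ψ₂ = 0.570: g = 0.0651, g' = -0.432 → ψ₂ = 0.721
  ψ₂ = 0.721: g = 0.0053, g' = -0.368 → ψ₂ = 0.735
Converged at ψ₂ = 0.735.
  1: x = 0.037, y = 0.161
  2: x = 0.101, y = 0.264
  3: x = 0.861, y = 0.575

x_1 (drum 2) = 0.037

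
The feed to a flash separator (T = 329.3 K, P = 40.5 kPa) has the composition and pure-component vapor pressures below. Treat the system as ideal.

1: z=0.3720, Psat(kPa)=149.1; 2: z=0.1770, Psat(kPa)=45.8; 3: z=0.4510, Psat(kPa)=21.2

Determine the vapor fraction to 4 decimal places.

ψ = 0.7830

Raoult's law: Kᵢ = Pᵢˢᵃᵗ/P = Pᵢˢᵃᵗ/40.5.
  K_1 = 149.1/40.5 = 3.681481, K_2 = 45.8/40.5 = 1.130864, K_3 = 21.2/40.5 = 0.523457
Let ψ = V/F and solve Σ zᵢ(Kᵢ−1)/(1+ψ(Kᵢ−1)) = 0.
Check two-phase: ΣzᵢKᵢ = 1.8058 > 1 and Σzᵢ/Kᵢ = 1.1191 > 1, so g(0) = 0.8058 > 0 and g(1) = -0.1191 < 0.
Newton–Raphson from ψ = 0.5:
  ψ = 0.5000: g = 0.16574, g' = -0.6674 → ψ = 0.7484
  ψ = 0.7484: g = 0.01881, g' = -0.5458 → ψ = 0.7828
  ψ = 0.7828: g = 0.00008, g' = -0.5416 → ψ = 0.7830
Converged at ψ = 0.7830.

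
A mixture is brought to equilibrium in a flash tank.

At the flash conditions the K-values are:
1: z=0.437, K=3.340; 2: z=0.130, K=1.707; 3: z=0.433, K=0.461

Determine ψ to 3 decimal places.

ψ = 0.806

Material balance + equilibrium reduce to Σ zᵢ(Kᵢ−1)/(1+ψ(Kᵢ−1)) = 0.
g(0) = ΣzᵢKᵢ − 1 = 0.881 and g(1) = 1 − Σzᵢ/Kᵢ = -0.146, so a root lies in (0, 1).
Newton iteration, ψ⁰ = 0.5:
  ψ = 0.500: g = 0.2197, g' = -0.779 → ψ = 0.782
  ψ = 0.782: g = 0.0172, g' = -0.702 → ψ = 0.806
Converged at ψ = 0.806.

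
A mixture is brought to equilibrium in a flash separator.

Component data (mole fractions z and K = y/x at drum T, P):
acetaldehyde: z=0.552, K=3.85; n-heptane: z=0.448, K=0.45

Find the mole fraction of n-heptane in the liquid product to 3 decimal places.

x_n-heptane = 0.838

Material balance + equilibrium reduce to Σ zᵢ(Kᵢ−1)/(1+V/F(Kᵢ−1)) = 0.
Feasibility: ΣzᵢKᵢ = 2.327, Σzᵢ/Kᵢ = 1.139 — both > 1, two phases present.
Binary case is linear: z₁(K₁−1)(1+V/F(K₂−1)) + z₂(K₂−1)(1+V/F(K₁−1)) = 0
⇒ V/F = [z₁(K₁−1)+z₂(K₂−1)] / [−(K₁−1)(K₂−1)] = 1.3268/1.5675 = 0.846
Compositions from xᵢ = zᵢ/(1+V/F(Kᵢ−1)), yᵢ = Kᵢxᵢ:
  acetaldehyde: x = 0.162, y = 0.623
  n-heptane: x = 0.838, y = 0.377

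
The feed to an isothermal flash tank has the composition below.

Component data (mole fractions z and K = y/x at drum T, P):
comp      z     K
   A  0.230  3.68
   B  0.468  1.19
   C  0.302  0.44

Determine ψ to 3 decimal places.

ψ = 0.731

Newton–Raphson from ψ = 0.64:
  ψ = 0.640: g = 0.0427, g' = -0.468 → ψ = 0.731
Converged at ψ = 0.731.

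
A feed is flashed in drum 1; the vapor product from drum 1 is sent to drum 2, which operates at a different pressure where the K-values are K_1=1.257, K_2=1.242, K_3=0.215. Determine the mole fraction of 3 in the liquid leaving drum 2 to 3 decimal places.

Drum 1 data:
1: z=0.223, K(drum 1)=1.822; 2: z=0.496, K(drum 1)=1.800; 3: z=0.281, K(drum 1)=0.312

Drum 1:
Iterate (Newton) starting at ψ₁ = 0.62:
  ψ₁ = 0.620: g = 0.0495, g' = -0.612 → ψ₁ = 0.701
  ψ₁ = 0.701: g = -0.0028, g' = -0.687 → ψ₁ = 0.697
Converged at ψ₁ = 0.697.
Drum-1 compositions:
  1: x = 0.142, y = 0.258
  2: x = 0.318, y = 0.573
  3: x = 0.540, y = 0.168
Drum-2 feed = drum-1 vapor: z₂ = (0.2583, 0.5733, 0.1684).
Drum 2:
Rachford–Rice: g(ψ₂) = Σ zᵢ(Kᵢ−1)/(1+ψ₂(Kᵢ−1)) = 0.
g(0) = ΣzᵢKᵢ − 1 = 0.073 and g(1) = 1 − Σzᵢ/Kᵢ = -0.450, so a root lies in (0, 1).
Newton iteration, ψ₂⁰ = 0.54:
  ψ₂ = 0.540: g = -0.0485, g' = -0.352 → ψ₂ = 0.402
  ψ₂ = 0.402: g = -0.0066, g' = -0.264 → ψ₂ = 0.377
Converged at ψ₂ = 0.377.
  1: x = 0.236, y = 0.296
  2: x = 0.525, y = 0.653
  3: x = 0.239, y = 0.051

x_3 (drum 2) = 0.239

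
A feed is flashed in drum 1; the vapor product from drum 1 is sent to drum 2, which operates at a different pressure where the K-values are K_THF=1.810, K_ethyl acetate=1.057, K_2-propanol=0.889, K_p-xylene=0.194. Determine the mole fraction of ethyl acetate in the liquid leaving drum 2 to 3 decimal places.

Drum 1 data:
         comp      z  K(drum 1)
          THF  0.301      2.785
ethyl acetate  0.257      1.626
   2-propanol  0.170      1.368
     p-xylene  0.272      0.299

Drum 1:
Rachford–Rice: g(ψ₁) = Σ zᵢ(Kᵢ−1)/(1+ψ₁(Kᵢ−1)) = 0.
g(0) = ΣzᵢKᵢ − 1 = 0.570 and g(1) = 1 − Σzᵢ/Kᵢ = -0.300, so a root lies in (0, 1).
Newton iteration, ψ₁⁰ = 0.64:
  ψ₁ = 0.640: g = 0.0705, g' = -0.715 → ψ₁ = 0.739
  ψ₁ = 0.739: g = -0.0044, g' = -0.814 → ψ₁ = 0.733
Converged at ψ₁ = 0.733.
Drum-1 compositions:
  THF: x = 0.130, y = 0.363
  ethyl acetate: x = 0.176, y = 0.286
  2-propanol: x = 0.134, y = 0.183
  p-xylene: x = 0.560, y = 0.167
Drum-2 feed = drum-1 vapor: z₂ = (0.3631, 0.2864, 0.1831, 0.1673).
Drum 2:
Rachford–Rice: g(ψ₂) = Σ zᵢ(Kᵢ−1)/(1+ψ₂(Kᵢ−1)) = 0.
g(0) = ΣzᵢKᵢ − 1 = 0.155 and g(1) = 1 − Σzᵢ/Kᵢ = -0.540, so a root lies in (0, 1).
Iterate (Newton) starting at ψ₂ = 0.64:
  ψ₂ = 0.640: g = -0.0910, g' = -0.571 → ψ₂ = 0.481
  ψ₂ = 0.481: g = -0.0140, g' = -0.416 → ψ₂ = 0.447
  ψ₂ = 0.447: g = -0.0003, g' = -0.397 → ψ₂ = 0.446
Converged at ψ₂ = 0.446.
  THF: x = 0.267, y = 0.483
  ethyl acetate: x = 0.279, y = 0.295
  2-propanol: x = 0.193, y = 0.171
  p-xylene: x = 0.261, y = 0.051

x_ethyl acetate (drum 2) = 0.279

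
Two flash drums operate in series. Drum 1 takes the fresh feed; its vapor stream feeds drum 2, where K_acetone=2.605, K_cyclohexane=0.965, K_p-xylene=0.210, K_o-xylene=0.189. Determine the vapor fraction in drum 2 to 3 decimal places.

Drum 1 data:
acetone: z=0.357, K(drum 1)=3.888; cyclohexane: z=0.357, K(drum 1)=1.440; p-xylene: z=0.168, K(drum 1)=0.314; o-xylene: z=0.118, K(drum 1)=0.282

V/F (drum 2) = 0.666

Drum 1:
Let ψ₁ = V/F and solve Σ zᵢ(Kᵢ−1)/(1+ψ₁(Kᵢ−1)) = 0.
g(0) = ΣzᵢKᵢ − 1 = 0.988 and g(1) = 1 − Σzᵢ/Kᵢ = -0.293, so a root lies in (0, 1).
Iterate (Newton) starting at ψ₁ = 0.52:
  ψ₁ = 0.520: g = 0.2256, g' = -0.867 → ψ₁ = 0.780
  ψ₁ = 0.780: g = -0.0066, g' = -1.000 → ψ₁ = 0.773
Converged at ψ₁ = 0.773.
Drum-1 compositions:
  acetone: x = 0.110, y = 0.429
  cyclohexane: x = 0.266, y = 0.384
  p-xylene: x = 0.358, y = 0.112
  o-xylene: x = 0.265, y = 0.075
Drum-2 feed = drum-1 vapor: z₂ = (0.4292, 0.3836, 0.1124, 0.0748).
Drum 2:
Material balance + equilibrium reduce to Σ zᵢ(Kᵢ−1)/(1+ψ₂(Kᵢ−1)) = 0.
Check two-phase: ΣzᵢKᵢ = 1.526 > 1 and Σzᵢ/Kᵢ = 1.493 > 1, so g(0) = 0.526 > 0 and g(1) = -0.493 < 0.
Iterate (Newton) starting at ψ₂ = 0.5:
  ψ₂ = 0.500: g = 0.1197, g' = -0.672 → ψ₂ = 0.678
  ψ₂ = 0.678: g = -0.0100, g' = -0.823 → ψ₂ = 0.666
Converged at ψ₂ = 0.666.
  acetone: x = 0.207, y = 0.540
  cyclohexane: x = 0.393, y = 0.379
  p-xylene: x = 0.237, y = 0.050
  o-xylene: x = 0.163, y = 0.031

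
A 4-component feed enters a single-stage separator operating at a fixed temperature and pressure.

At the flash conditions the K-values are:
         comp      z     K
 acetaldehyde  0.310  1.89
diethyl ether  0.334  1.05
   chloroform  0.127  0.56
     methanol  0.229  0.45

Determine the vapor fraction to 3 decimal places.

ψ = 0.367

Rachford–Rice: g(ψ) = Σ zᵢ(Kᵢ−1)/(1+ψ(Kᵢ−1)) = 0.
Feasibility: ΣzᵢKᵢ = 1.111, Σzᵢ/Kᵢ = 1.218 — both > 1, two phases present.
Iterate (Newton) starting at ψ = 0.5:
  ψ = 0.500: g = -0.0381, g' = -0.291 → ψ = 0.369
  ψ = 0.369: g = -0.0006, g' = -0.284 → ψ = 0.367
Converged at ψ = 0.367.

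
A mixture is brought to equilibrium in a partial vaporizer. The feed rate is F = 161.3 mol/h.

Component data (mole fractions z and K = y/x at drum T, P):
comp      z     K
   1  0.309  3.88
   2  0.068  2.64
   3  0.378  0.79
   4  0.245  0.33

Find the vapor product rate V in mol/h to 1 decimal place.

Material balance + equilibrium reduce to Σ zᵢ(Kᵢ−1)/(1+ψ(Kᵢ−1)) = 0.
Check two-phase: ΣzᵢKᵢ = 1.758 > 1 and Σzᵢ/Kᵢ = 1.326 > 1, so g(0) = 0.758 > 0 and g(1) = -0.326 < 0.
Newton iteration, ψ⁰ = 0.55:
  ψ = 0.550: g = 0.0533, g' = -0.731 → ψ = 0.623
  ψ = 0.623: g = 0.0006, g' = -0.719 → ψ = 0.624
Converged at ψ = 0.624.
Then V = ψ·F = 0.6238·161.3 = 100.6 mol/h and L = F − V = 60.7 mol/h.

V = 100.6 mol/h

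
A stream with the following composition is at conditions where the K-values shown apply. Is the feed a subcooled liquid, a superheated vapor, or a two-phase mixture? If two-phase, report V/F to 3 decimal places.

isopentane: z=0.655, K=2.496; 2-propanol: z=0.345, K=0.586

superheated vapor

ΣzᵢKᵢ = 1.837; Σzᵢ/Kᵢ = 0.851.
Since Σzᵢ/Kᵢ < 1 the mixture is above its dew point — single vapor phase.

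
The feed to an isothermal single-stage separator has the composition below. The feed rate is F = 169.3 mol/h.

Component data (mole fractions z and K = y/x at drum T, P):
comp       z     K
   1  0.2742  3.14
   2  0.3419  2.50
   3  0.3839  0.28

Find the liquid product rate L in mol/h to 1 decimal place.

Rachford–Rice: g(β) = Σ zᵢ(Kᵢ−1)/(1+β(Kᵢ−1)) = 0.
g(0) = ΣzᵢKᵢ − 1 = 0.8232 and g(1) = 1 − Σzᵢ/Kᵢ = -0.5952, so a root lies in (0, 1).
Newton iteration, β⁰ = 0.5:
  β = 0.5000: g = 0.14464, g' = -1.0301 → β = 0.6404
  β = 0.6404: g = -0.00379, g' = -1.1089 → β = 0.6370
Converged at β = 0.6370.
Then V = β·F = 0.6370·169.3 = 107.8 mol/h and L = F − V = 61.5 mol/h.

L = 61.5 mol/h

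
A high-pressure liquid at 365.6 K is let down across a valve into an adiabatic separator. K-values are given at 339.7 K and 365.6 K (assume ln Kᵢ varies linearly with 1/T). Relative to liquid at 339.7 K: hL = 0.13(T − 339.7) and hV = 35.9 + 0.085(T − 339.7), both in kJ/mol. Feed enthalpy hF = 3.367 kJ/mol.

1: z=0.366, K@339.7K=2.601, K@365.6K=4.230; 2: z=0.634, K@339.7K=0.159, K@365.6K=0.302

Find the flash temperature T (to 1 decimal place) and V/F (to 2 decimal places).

Adiabatic flash: solve Rachford–Rice at each trial T, then check hF = ψ·hV(T) + (1−ψ)·hL(T).
  T = 339.7 K: K = (2.601, 0.159), RR gives ψ = 0.039, H_out = 1.407 kJ/mol
  T = 365.6 K: K = (4.230, 0.302), RR gives ψ = 0.328, H_out = 14.762 kJ/mol
  T = 352.6 K: K = (3.344, 0.221), RR gives ψ = 0.200, H_out = 8.726 kJ/mol
  T = 346.1 K: K = (2.953, 0.188), RR gives ψ = 0.126, H_out = 5.323 kJ/mol
  T = 342.9 K: K = (2.773, 0.173), RR gives ψ = 0.085, H_out = 3.455 kJ/mol
  T = 341.3 K: K = (2.686, 0.166), RR gives ψ = 0.063, H_out = 2.457 kJ/mol
Linear interpolation between T = 341.3 (H_out = 2.457) and T = 342.9 (H_out = 3.455) on hF = 3.367 gives T ≈ 342.8 K, at which ψ = 0.08.

T = 342.8 K, V/F = 0.08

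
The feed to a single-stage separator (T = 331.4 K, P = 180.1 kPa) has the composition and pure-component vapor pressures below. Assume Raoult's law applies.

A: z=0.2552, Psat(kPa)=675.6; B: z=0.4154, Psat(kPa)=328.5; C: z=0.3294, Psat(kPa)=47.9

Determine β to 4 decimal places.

Raoult's law: Kᵢ = Pᵢˢᵃᵗ/P = Pᵢˢᵃᵗ/180.1.
  K_A = 675.6/180.1 = 3.751249, K_B = 328.5/180.1 = 1.823987, K_C = 47.9/180.1 = 0.265963
Material balance + equilibrium reduce to Σ zᵢ(Kᵢ−1)/(1+β(Kᵢ−1)) = 0.
Feasibility: ΣzᵢKᵢ = 1.8026, Σzᵢ/Kᵢ = 1.5343 — both > 1, two phases present.
Iterate (Newton) starting at β = 0.5:
  β = 0.5000: g = 0.15597, g' = -0.9267 → β = 0.6683
  β = 0.6683: g = -0.00655, g' = -1.0409 → β = 0.6620
Converged at β = 0.6620.

β = 0.6620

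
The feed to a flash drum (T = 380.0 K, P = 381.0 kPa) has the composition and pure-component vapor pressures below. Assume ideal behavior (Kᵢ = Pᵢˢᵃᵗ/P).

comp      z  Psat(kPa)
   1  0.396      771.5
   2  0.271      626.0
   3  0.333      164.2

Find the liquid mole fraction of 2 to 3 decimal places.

Raoult's law: Kᵢ = Pᵢˢᵃᵗ/P = Pᵢˢᵃᵗ/381.0.
  K_1 = 771.5/381.0 = 2.02493, K_2 = 626.0/381.0 = 1.64304, K_3 = 164.2/381.0 = 0.43097
Rachford–Rice: g(ψ) = Σ zᵢ(Kᵢ−1)/(1+ψ(Kᵢ−1)) = 0.
g(0) = ΣzᵢKᵢ − 1 = 0.391 and g(1) = 1 − Σzᵢ/Kᵢ = -0.133, so a root lies in (0, 1).
Iterate (Newton) starting at ψ = 0.5:
  ψ = 0.500: g = 0.1354, g' = -0.457 → ψ = 0.796
  ψ = 0.796: g = -0.0078, g' = -0.536 → ψ = 0.782
Converged at ψ = 0.782.
Compositions from xᵢ = zᵢ/(1+ψ(Kᵢ−1)), yᵢ = Kᵢxᵢ:
  1: x = 0.220, y = 0.445
  2: x = 0.180, y = 0.296
  3: x = 0.600, y = 0.258

x_2 = 0.180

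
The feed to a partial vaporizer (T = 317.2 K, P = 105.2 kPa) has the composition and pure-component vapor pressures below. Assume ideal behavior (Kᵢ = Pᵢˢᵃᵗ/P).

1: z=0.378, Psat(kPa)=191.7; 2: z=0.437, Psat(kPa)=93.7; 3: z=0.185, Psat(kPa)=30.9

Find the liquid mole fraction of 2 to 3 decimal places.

x_2 = 0.457

Raoult's law: Kᵢ = Pᵢˢᵃᵗ/P = Pᵢˢᵃᵗ/105.2.
  K_1 = 191.7/105.2 = 1.82224, K_2 = 93.7/105.2 = 0.89068, K_3 = 30.9/105.2 = 0.29373
Newton–Raphson from ψ = 0.5:
  ψ = 0.500: g = -0.0323, g' = -0.355 → ψ = 0.409
  ψ = 0.409: g = -0.0012, g' = -0.331 → ψ = 0.406
Converged at ψ = 0.406.
Compositions from xᵢ = zᵢ/(1+ψ(Kᵢ−1)), yᵢ = Kᵢxᵢ:
  1: x = 0.283, y = 0.517
  2: x = 0.457, y = 0.407
  3: x = 0.259, y = 0.076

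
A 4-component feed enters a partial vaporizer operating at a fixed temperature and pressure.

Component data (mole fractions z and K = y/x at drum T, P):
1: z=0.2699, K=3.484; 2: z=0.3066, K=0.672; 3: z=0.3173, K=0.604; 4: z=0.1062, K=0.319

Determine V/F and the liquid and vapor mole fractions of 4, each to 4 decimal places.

Iterate (Newton) starting at V/F = 0.4:
  V/F = 0.4000: g = -0.02816, g' = -0.6260 → V/F = 0.3550
  V/F = 0.3550: g = 0.00085, g' = -0.6655 → V/F = 0.3563
Converged at V/F = 0.3563.
Compositions from xᵢ = zᵢ/(1+V/F(Kᵢ−1)), yᵢ = Kᵢxᵢ:
  1: x = 0.1432, y = 0.4988
  2: x = 0.3472, y = 0.2333
  3: x = 0.3694, y = 0.2231
  4: x = 0.1402, y = 0.0447

V/F = 0.3563, x_4 = 0.1402, y_4 = 0.0447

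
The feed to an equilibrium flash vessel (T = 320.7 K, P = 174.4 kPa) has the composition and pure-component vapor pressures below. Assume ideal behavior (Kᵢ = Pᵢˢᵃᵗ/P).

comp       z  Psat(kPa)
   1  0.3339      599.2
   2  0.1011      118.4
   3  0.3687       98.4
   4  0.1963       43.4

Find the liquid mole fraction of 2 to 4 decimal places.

Raoult's law: Kᵢ = Pᵢˢᵃᵗ/P = Pᵢˢᵃᵗ/174.4.
  K_1 = 599.2/174.4 = 3.435780, K_2 = 118.4/174.4 = 0.678899, K_3 = 98.4/174.4 = 0.564220, K_4 = 43.4/174.4 = 0.248853
Rachford–Rice: g(ψ) = Σ zᵢ(Kᵢ−1)/(1+ψ(Kᵢ−1)) = 0.
Check two-phase: ΣzᵢKᵢ = 1.4727 > 1 and Σzᵢ/Kᵢ = 1.6884 > 1, so g(0) = 0.4727 > 0 and g(1) = -0.6884 < 0.
Iterate (Newton) starting at ψ = 0.5:
  ψ = 0.5000: g = -0.11354, g' = -0.8160 → ψ = 0.3609
  ψ = 0.3609: g = 0.00319, g' = -0.8815 → ψ = 0.3645
Converged at ψ = 0.3645.
Compositions from xᵢ = zᵢ/(1+ψ(Kᵢ−1)), yᵢ = Kᵢxᵢ:
  1: x = 0.1769, y = 0.6077
  2: x = 0.1145, y = 0.0777
  3: x = 0.4383, y = 0.2473
  4: x = 0.2703, y = 0.0673

x_2 = 0.1145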